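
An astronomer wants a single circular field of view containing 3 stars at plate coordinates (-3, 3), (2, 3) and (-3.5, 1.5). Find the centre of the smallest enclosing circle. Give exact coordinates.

(-0.75, 2.25)

Call the three points A, B, C in the order given.
Side lengths²: AB² = 25, AC² = 2.5, BC² = 32.5.
Since BC² = 32.5 ≥ 25 + 2.5 = 27.5, the angle opposite BC is not acute, so the smallest enclosing circle has BC as diameter.
Centre = midpoint of BC = (-0.75, 2.25), r² = 32.5/4 = 8.125.
Centre = (-0.75, 2.25).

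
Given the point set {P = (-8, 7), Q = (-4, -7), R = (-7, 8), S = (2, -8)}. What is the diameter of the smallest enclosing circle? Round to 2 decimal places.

The farthest pair is R–S with squared distance 337. The circle on this segment as diameter has centre (-2.5, 0) and r² = 337/4 = 84.25.
Check P: distance² to centre = 79.25 ≤ 84.25, so it lies inside.
All remaining points lie in this disk, and no smaller disk contains both endpoints, so this is the minimum enclosing circle.
Diameter = 2r = 2√(84.25) ≈ 18.36.

18.36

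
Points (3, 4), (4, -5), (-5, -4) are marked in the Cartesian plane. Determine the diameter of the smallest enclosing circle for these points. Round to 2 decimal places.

11.60

Call the three points A, B, C in the order given.
Side lengths²: AB² = 82, AC² = 128, BC² = 82.
Since AC² = 128 < 82 + 82 = 164, the triangle is acute, so the smallest enclosing circle is the circumcircle.
Circumcentre = (-0.1, -0.9), r² = 33.62.
Diameter = 2r = 2√(33.62) ≈ 11.60.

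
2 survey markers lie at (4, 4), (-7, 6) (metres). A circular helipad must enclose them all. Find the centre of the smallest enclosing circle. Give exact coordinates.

(-1.5, 5)

The smallest circle enclosing two points has them as diameter endpoints.
Centre = midpoint = (-1.5, 5); r² = |(4, 4)−(-7, 6)|²/4 = 125/4 = 31.25.
Centre = (-1.5, 5).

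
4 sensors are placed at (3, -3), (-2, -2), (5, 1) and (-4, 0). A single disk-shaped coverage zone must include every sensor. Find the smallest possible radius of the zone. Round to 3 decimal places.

4.528

The minimum enclosing circle of a finite set is fixed by two of the points (as a diameter) or three (as a circumcircle).
The farthest pair is (5, 1)–(-4, 0) with squared distance 82. The circle on this segment as diameter has centre (0.5, 0.5) and r² = 82/4 = 20.5.
Check (3, -3): distance² to centre = 18.5 ≤ 20.5, so it lies inside.
All remaining points lie in this disk, and no smaller disk contains both endpoints, so this is the minimum enclosing circle.
r = √(20.5) ≈ 4.528.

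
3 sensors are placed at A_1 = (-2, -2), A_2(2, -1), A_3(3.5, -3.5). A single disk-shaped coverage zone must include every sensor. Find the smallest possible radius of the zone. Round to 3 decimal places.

Side lengths²: A_1A_2² = 17, A_1A_3² = 32.5, A_2A_3² = 8.5.
Since A_1A_3² = 32.5 ≥ 17 + 8.5 = 25.5, the angle opposite A_1A_3 is not acute, so the smallest enclosing circle has A_1A_3 as diameter.
Centre = midpoint of A_1A_3 = (0.75, -2.75), r² = 32.5/4 = 8.125.
r = √(8.125) ≈ 2.850.

2.850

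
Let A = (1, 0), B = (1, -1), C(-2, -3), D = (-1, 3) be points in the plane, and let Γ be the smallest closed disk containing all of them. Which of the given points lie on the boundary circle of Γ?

By Welzl's lemma the MEC is supported by two points (diametrically opposite) or three points (on a circumcircle).
The farthest pair is C–D with squared distance 37. The circle on this segment as diameter has centre (-1.5, 0) and r² = 37/4 = 9.25.
Check A: distance² to centre = 6.25 ≤ 9.25, so it lies inside.
All remaining points lie in this disk, and no smaller disk contains both endpoints, so this is the minimum enclosing circle.
The points at distance exactly r from the centre are C, D — 2 points.

C, D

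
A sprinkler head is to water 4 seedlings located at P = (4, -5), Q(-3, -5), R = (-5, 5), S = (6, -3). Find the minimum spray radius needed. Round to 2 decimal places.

The minimum enclosing circle of a finite set is fixed by two of the points (as a diameter) or three (as a circumcircle).
The minimum enclosing circle is determined by three boundary points: P, R, S.
Their circumcentre is (11/38, 27/38) with r² = 33485/722.
The farthest remaining point Q is at distance² 31357/722 ≤ 33485/722.
r = √(33485/722) ≈ 6.81.

6.81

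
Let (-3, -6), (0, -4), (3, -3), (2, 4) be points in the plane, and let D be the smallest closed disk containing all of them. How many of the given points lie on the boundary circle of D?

2

By Welzl's lemma the MEC is supported by two points (diametrically opposite) or three points (on a circumcircle).
The farthest pair is (-3, -6)–(2, 4) with squared distance 125. The circle on this segment as diameter has centre (-0.5, -1) and r² = 125/4 = 31.25.
Check (0, -4): distance² to centre = 9.25 ≤ 31.25, so it lies inside.
All remaining points lie in this disk, and no smaller disk contains both endpoints, so this is the minimum enclosing circle.
The points at distance exactly r from the centre are (-3, -6), (2, 4) — 2 points.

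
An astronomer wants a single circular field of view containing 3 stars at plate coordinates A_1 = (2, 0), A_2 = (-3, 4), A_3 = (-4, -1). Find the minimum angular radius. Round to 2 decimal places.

Side lengths²: A_1A_2² = 41, A_1A_3² = 37, A_2A_3² = 26.
Since A_1A_2² = 41 < 37 + 26 = 63, the triangle is acute, so the smallest enclosing circle is the circumcircle.
Circumcentre = (-73/58, 61/58), r² = 19721/1682.
r = √(19721/1682) ≈ 3.42.

3.42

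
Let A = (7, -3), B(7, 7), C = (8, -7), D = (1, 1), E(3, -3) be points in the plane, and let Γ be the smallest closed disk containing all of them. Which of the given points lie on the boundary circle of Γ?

A smallest enclosing disk is always determined by at most three of the input points on its boundary.
The farthest pair is B–C with squared distance 197. The circle on this segment as diameter has centre (7.5, 0) and r² = 197/4 = 49.25.
Check A: distance² to centre = 9.25 ≤ 49.25, so it lies inside.
All remaining points lie in this disk, and no smaller disk contains both endpoints, so this is the minimum enclosing circle.
The points at distance exactly r from the centre are B, C — 2 points.

B, C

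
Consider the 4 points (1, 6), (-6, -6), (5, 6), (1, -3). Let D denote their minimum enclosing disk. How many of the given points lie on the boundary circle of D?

2

A smallest enclosing disk is always determined by at most three of the input points on its boundary.
The farthest pair is (-6, -6)–(5, 6) with squared distance 265. The circle on this segment as diameter has centre (-0.5, 0) and r² = 265/4 = 66.25.
Check (1, 6): distance² to centre = 38.25 ≤ 66.25, so it lies inside.
All remaining points lie in this disk, and no smaller disk contains both endpoints, so this is the minimum enclosing circle.
The points at distance exactly r from the centre are (-6, -6), (5, 6) — 2 points.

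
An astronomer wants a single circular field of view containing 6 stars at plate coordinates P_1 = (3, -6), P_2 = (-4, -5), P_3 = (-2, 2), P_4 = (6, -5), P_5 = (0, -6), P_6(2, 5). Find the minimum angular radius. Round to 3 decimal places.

A smallest enclosing disk is always determined by at most three of the input points on its boundary.
The minimum enclosing circle is determined by three boundary points: P_2, P_4, P_6.
Their circumcentre is (1, -1.2) with r² = 39.44.
The farthest remaining point P_1 is at distance² 27.04 ≤ 39.44.
r = √(39.44) ≈ 6.280.

6.280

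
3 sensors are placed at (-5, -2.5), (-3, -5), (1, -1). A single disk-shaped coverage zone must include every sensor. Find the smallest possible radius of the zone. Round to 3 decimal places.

Call the three points A, B, C in the order given.
Side lengths²: AB² = 10.25, AC² = 38.25, BC² = 32.
Since AC² = 38.25 < 32 + 10.25 = 42.25, the triangle is acute, so the smallest enclosing circle is the circumcircle.
Circumcentre = (-23/12, -25/12), r² = 697/72.
r = √(697/72) ≈ 3.111.

3.111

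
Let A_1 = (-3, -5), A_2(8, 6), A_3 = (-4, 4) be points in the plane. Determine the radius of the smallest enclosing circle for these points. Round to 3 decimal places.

7.778

Side lengths²: A_1A_2² = 242, A_1A_3² = 82, A_2A_3² = 148.
Since A_1A_2² = 242 ≥ 148 + 82 = 230, the angle opposite A_1A_2 is not acute, so the smallest enclosing circle has A_1A_2 as diameter.
Centre = midpoint of A_1A_2 = (2.5, 0.5), r² = 242/4 = 60.5.
r = √(60.5) ≈ 7.778.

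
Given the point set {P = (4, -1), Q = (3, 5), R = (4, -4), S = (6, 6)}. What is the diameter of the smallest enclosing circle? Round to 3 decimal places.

10.198

The minimum enclosing circle of a finite set is fixed by two of the points (as a diameter) or three (as a circumcircle).
The farthest pair is R–S with squared distance 104. The circle on this segment as diameter has centre (5, 1) and r² = 104/4 = 26.
Check P: distance² to centre = 5 ≤ 26, so it lies inside.
All remaining points lie in this disk, and no smaller disk contains both endpoints, so this is the minimum enclosing circle.
Diameter = 2r = 2√26 ≈ 10.198.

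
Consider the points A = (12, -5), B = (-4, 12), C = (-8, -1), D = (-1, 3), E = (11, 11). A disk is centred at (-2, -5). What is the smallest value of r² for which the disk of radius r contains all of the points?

425

The required radius is the distance from (-2, -5) to the farthest point.
Squared distances: 196, 293, 52, 65, 425.
Maximum is 425, attained at E.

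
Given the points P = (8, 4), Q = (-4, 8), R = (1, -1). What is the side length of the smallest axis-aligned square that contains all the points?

12

The bounding box has width 12 and height 9.
An axis-aligned square enclosing the set must have side ≥ max(width, height).
So the minimum side is max(12, 9) = 12.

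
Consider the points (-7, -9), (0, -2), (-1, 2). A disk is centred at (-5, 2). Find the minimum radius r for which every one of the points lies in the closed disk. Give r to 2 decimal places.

11.18

The required radius is the distance from (-5, 2) to the farthest point.
Squared distances: 125, 41, 16.
Maximum is 125, attained at (-7, -9).
r = √125 ≈ 11.18.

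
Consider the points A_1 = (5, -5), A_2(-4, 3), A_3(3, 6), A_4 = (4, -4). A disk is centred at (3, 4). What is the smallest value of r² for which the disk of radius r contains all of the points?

85

The required radius is the distance from (3, 4) to the farthest point.
Squared distances: 85, 50, 4, 65.
Maximum is 85, attained at A_1.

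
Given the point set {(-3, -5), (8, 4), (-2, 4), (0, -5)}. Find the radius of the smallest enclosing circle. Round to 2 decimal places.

The minimum enclosing circle of a finite set is fixed by two of the points (as a diameter) or three (as a circumcircle).
The farthest pair is (-3, -5)–(8, 4) with squared distance 202. The circle on this segment as diameter has centre (2.5, -0.5) and r² = 202/4 = 50.5.
Check (-2, 4): distance² to centre = 40.5 ≤ 50.5, so it lies inside.
All remaining points lie in this disk, and no smaller disk contains both endpoints, so this is the minimum enclosing circle.
r = √(50.5) ≈ 7.11.

7.11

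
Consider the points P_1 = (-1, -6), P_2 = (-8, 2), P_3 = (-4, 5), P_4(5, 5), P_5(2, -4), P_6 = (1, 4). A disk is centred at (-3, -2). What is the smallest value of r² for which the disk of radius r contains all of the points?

113

The required radius is the distance from (-3, -2) to the farthest point.
Squared distances: 20, 41, 50, 113, 29, 52.
Maximum is 113, attained at P_4.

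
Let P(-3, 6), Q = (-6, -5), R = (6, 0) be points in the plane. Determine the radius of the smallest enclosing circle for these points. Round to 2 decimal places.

6.85

Side lengths²: PQ² = 130, PR² = 117, QR² = 169.
Since QR² = 169 < 130 + 117 = 247, the triangle is acute, so the smallest enclosing circle is the circumcircle.
Circumcentre = (-5/6, -0.5), r² = 845/18.
r = √(845/18) ≈ 6.85.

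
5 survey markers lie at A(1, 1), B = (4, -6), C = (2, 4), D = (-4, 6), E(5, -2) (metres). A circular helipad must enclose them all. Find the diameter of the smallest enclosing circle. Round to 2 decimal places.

14.42

The minimum enclosing circle of a finite set is fixed by two of the points (as a diameter) or three (as a circumcircle).
The farthest pair is B–D with squared distance 208. The circle on this segment as diameter has centre (0, 0) and r² = 208/4 = 52.
Check A: distance² to centre = 2 ≤ 52, so it lies inside.
All remaining points lie in this disk, and no smaller disk contains both endpoints, so this is the minimum enclosing circle.
Diameter = 2r = 2√52 ≈ 14.42.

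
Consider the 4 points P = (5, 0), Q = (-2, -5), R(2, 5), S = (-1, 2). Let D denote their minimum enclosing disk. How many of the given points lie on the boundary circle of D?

2

The farthest pair is Q–R with squared distance 116. The circle on this segment as diameter has centre (0, 0) and r² = 116/4 = 29.
Check P: distance² to centre = 25 ≤ 29, so it lies inside.
All remaining points lie in this disk, and no smaller disk contains both endpoints, so this is the minimum enclosing circle.
The points at distance exactly r from the centre are Q, R — 2 points.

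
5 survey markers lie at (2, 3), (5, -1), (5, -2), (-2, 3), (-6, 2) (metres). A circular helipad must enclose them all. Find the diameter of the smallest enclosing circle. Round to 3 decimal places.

11.705

The minimum enclosing circle of a finite set is fixed by two of the points (as a diameter) or three (as a circumcircle).
The farthest pair is (5, -2)–(-6, 2) with squared distance 137. The circle on this segment as diameter has centre (-0.5, 0) and r² = 137/4 = 34.25.
Check (2, 3): distance² to centre = 15.25 ≤ 34.25, so it lies inside.
All remaining points lie in this disk, and no smaller disk contains both endpoints, so this is the minimum enclosing circle.
Diameter = 2r = 2√(34.25) ≈ 11.705.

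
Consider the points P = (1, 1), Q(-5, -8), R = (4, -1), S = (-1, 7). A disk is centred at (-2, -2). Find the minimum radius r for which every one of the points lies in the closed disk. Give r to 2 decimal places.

The required radius is the distance from (-2, -2) to the farthest point.
Squared distances: 18, 45, 37, 82.
Maximum is 82, attained at S.
r = √82 ≈ 9.06.

9.06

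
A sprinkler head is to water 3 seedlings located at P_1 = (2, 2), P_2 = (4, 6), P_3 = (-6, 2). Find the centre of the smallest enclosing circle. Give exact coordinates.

(-1, 4)

Side lengths²: P_1P_2² = 20, P_1P_3² = 64, P_2P_3² = 116.
Since P_2P_3² = 116 ≥ 64 + 20 = 84, the angle opposite P_2P_3 is not acute, so the smallest enclosing circle has P_2P_3 as diameter.
Centre = midpoint of P_2P_3 = (-1, 4), r² = 116/4 = 29.
Centre = (-1, 4).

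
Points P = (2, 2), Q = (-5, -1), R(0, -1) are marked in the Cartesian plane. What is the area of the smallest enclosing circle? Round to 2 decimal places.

Side lengths²: PQ² = 58, PR² = 13, QR² = 25.
Since PQ² = 58 ≥ 25 + 13 = 38, the angle opposite PQ is not acute, so the smallest enclosing circle has PQ as diameter.
Centre = midpoint of PQ = (-1.5, 0.5), r² = 58/4 = 14.5.
Area = π·r² = π·14.5 ≈ 45.55.

45.55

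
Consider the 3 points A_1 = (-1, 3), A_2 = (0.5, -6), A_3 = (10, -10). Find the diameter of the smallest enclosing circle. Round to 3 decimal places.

Side lengths²: A_1A_2² = 83.25, A_1A_3² = 290, A_2A_3² = 106.25.
Since A_1A_3² = 290 ≥ 106.25 + 83.25 = 189.5, the angle opposite A_1A_3 is not acute, so the smallest enclosing circle has A_1A_3 as diameter.
Centre = midpoint of A_1A_3 = (4.5, -3.5), r² = 290/4 = 72.5.
Diameter = 2r = 2√(72.5) ≈ 17.029.

17.029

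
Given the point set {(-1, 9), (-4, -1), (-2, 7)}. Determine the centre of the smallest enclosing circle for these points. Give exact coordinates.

(-2.5, 4)

Call the three points A, B, C in the order given.
Side lengths²: AB² = 109, AC² = 5, BC² = 68.
Since AB² = 109 ≥ 68 + 5 = 73, the angle opposite AB is not acute, so the smallest enclosing circle has AB as diameter.
Centre = midpoint of AB = (-2.5, 4), r² = 109/4 = 27.25.
Centre = (-2.5, 4).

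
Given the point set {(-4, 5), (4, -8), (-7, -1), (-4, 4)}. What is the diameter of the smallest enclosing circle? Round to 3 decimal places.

15.264

A smallest enclosing disk is always determined by at most three of the input points on its boundary.
The farthest pair is (-4, 5)–(4, -8) with squared distance 233. The circle on this segment as diameter has centre (0, -1.5) and r² = 233/4 = 58.25.
Check (-7, -1): distance² to centre = 49.25 ≤ 58.25, so it lies inside.
All remaining points lie in this disk, and no smaller disk contains both endpoints, so this is the minimum enclosing circle.
Diameter = 2r = 2√(58.25) ≈ 15.264.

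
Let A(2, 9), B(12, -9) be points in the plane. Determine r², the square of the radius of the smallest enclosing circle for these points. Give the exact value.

106

The smallest circle enclosing two points has them as diameter endpoints.
Centre = midpoint = (7, 0); r² = |AB|²/4 = 424/4 = 106.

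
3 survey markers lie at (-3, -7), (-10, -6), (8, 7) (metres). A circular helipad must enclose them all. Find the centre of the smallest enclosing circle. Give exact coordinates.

(-1, 0.5)

Call the three points A, B, C in the order given.
Side lengths²: AB² = 50, AC² = 317, BC² = 493.
Since BC² = 493 ≥ 317 + 50 = 367, the angle opposite BC is not acute, so the smallest enclosing circle has BC as diameter.
Centre = midpoint of BC = (-1, 0.5), r² = 493/4 = 123.25.
Centre = (-1, 0.5).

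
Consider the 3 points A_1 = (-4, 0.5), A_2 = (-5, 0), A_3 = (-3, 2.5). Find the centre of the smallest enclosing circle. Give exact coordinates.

(-4, 1.25)

Side lengths²: A_1A_2² = 1.25, A_1A_3² = 5, A_2A_3² = 10.25.
Since A_2A_3² = 10.25 ≥ 5 + 1.25 = 6.25, the angle opposite A_2A_3 is not acute, so the smallest enclosing circle has A_2A_3 as diameter.
Centre = midpoint of A_2A_3 = (-4, 1.25), r² = 10.25/4 = 2.5625.
Centre = (-4, 1.25).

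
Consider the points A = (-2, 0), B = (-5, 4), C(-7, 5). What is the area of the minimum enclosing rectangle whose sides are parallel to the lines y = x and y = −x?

5

In coordinates u = x + y, v = x − y the rectangle is axis-aligned; the map (x,y)→(u,v) scales areas by 2.
u-values: -2, -1, -2; range = -1 − (-2) = 1.
v-values: -2, -9, -12; range = -2 − (-12) = 10.
Area = (1 × 10) / 2 = 5.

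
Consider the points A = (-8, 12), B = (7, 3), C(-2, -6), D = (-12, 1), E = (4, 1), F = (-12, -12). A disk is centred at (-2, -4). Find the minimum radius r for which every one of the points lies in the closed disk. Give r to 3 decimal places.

The required radius is the distance from (-2, -4) to the farthest point.
Squared distances: 292, 130, 4, 125, 61, 164.
Maximum is 292, attained at A.
r = √292 ≈ 17.088.

17.088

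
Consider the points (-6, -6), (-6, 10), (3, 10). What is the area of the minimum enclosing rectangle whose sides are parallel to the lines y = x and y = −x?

In coordinates u = x + y, v = x − y the rectangle is axis-aligned; the map (x,y)→(u,v) scales areas by 2.
u-values: -12, 4, 13; range = 13 − (-12) = 25.
v-values: 0, -16, -7; range = 0 − (-16) = 16.
Area = (25 × 16) / 2 = 200.

200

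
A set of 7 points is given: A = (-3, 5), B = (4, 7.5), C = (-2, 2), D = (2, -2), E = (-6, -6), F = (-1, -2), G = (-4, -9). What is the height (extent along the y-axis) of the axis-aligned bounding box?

16.5

max y = 7.5, min y = -9, so height = 16.5.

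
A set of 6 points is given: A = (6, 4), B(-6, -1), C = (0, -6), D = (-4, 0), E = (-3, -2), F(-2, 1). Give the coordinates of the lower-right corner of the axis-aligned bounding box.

x-range [-6, 6], y-range [-6, 4].
The lower-right corner is (6, -6).

(6, -6)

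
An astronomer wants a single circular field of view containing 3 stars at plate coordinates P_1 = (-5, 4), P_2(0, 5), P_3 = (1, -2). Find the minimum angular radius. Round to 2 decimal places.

Side lengths²: P_1P_2² = 26, P_1P_3² = 72, P_2P_3² = 50.
Since P_1P_3² = 72 < 50 + 26 = 76, the triangle is acute, so the smallest enclosing circle is the circumcircle.
Circumcentre = (-11/6, 7/6), r² = 325/18.
r = √(325/18) ≈ 4.25.

4.25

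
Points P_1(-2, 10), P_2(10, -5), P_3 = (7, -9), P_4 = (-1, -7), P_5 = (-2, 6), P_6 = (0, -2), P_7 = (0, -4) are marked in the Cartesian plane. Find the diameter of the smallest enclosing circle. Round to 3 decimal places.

21.024

The farthest pair is P_1–P_3 with squared distance 442. The circle on this segment as diameter has centre (2.5, 0.5) and r² = 442/4 = 110.5.
Check P_2: distance² to centre = 86.5 ≤ 110.5, so it lies inside.
All remaining points lie in this disk, and no smaller disk contains both endpoints, so this is the minimum enclosing circle.
Diameter = 2r = 2√(110.5) ≈ 21.024.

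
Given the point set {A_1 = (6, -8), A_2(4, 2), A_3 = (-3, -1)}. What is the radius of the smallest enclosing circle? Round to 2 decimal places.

5.83

Side lengths²: A_1A_2² = 104, A_1A_3² = 130, A_2A_3² = 58.
Since A_1A_3² = 130 < 104 + 58 = 162, the triangle is acute, so the smallest enclosing circle is the circumcircle.
Circumcentre = (85/38, -135/38), r² = 24505/722.
r = √(24505/722) ≈ 5.83.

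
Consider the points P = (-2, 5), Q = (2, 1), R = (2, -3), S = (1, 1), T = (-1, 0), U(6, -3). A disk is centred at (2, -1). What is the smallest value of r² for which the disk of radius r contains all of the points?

52

The required radius is the distance from (2, -1) to the farthest point.
Squared distances: 52, 4, 4, 5, 10, 20.
Maximum is 52, attained at P.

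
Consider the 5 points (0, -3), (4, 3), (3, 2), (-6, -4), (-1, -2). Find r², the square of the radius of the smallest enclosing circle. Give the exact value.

A smallest enclosing disk is always determined by at most three of the input points on its boundary.
The farthest pair is (4, 3)–(-6, -4) with squared distance 149. The circle on this segment as diameter has centre (-1, -0.5) and r² = 149/4 = 37.25.
Check (0, -3): distance² to centre = 7.25 ≤ 37.25, so it lies inside.
All remaining points lie in this disk, and no smaller disk contains both endpoints, so this is the minimum enclosing circle.

37.25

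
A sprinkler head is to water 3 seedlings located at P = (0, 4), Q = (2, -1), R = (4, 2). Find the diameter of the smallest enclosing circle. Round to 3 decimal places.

Side lengths²: PQ² = 29, PR² = 20, QR² = 13.
Since PQ² = 29 < 20 + 13 = 33, the triangle is acute, so the smallest enclosing circle is the circumcircle.
Circumcentre = (1.3125, 1.625), r² = 7.36328125.
Diameter = 2r = 2√(7.36328125) ≈ 5.427.

5.427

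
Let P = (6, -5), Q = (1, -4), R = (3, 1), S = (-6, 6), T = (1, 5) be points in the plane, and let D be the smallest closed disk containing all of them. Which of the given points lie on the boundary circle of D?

The minimum enclosing circle of a finite set is fixed by two of the points (as a diameter) or three (as a circumcircle).
The farthest pair is P–S with squared distance 265. The circle on this segment as diameter has centre (0, 0.5) and r² = 265/4 = 66.25.
Check Q: distance² to centre = 21.25 ≤ 66.25, so it lies inside.
All remaining points lie in this disk, and no smaller disk contains both endpoints, so this is the minimum enclosing circle.
The points at distance exactly r from the centre are P, S — 2 points.

P, S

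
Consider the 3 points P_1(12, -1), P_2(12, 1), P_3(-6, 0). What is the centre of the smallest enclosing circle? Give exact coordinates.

Side lengths²: P_1P_2² = 4, P_1P_3² = 325, P_2P_3² = 325.
Since P_2P_3² = 325 < 325 + 4 = 329, the triangle is acute, so the smallest enclosing circle is the circumcircle.
Circumcentre = (109/36, 0), r² = 105625/1296.
Centre = (109/36, 0).

(109/36, 0)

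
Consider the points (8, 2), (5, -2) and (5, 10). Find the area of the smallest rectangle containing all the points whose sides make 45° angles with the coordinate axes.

In coordinates u = x + y, v = x − y the rectangle is axis-aligned; the map (x,y)→(u,v) scales areas by 2.
u-values: 10, 3, 15; range = 15 − 3 = 12.
v-values: 6, 7, -5; range = 7 − (-5) = 12.
Area = (12 × 12) / 2 = 72.

72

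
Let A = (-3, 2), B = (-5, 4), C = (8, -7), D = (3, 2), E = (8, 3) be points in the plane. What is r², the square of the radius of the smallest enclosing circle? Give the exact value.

The minimum enclosing circle of a finite set is fixed by two of the points (as a diameter) or three (as a circumcircle).
The farthest pair is B–C with squared distance 290. The circle on this segment as diameter has centre (1.5, -1.5) and r² = 290/4 = 72.5.
Check A: distance² to centre = 32.5 ≤ 72.5, so it lies inside.
All remaining points lie in this disk, and no smaller disk contains both endpoints, so this is the minimum enclosing circle.

72.5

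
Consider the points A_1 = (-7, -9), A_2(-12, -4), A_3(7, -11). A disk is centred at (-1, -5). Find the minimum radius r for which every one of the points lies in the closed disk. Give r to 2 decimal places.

The required radius is the distance from (-1, -5) to the farthest point.
Squared distances: 52, 122, 100.
Maximum is 122, attained at A_2.
r = √122 ≈ 11.05.

11.05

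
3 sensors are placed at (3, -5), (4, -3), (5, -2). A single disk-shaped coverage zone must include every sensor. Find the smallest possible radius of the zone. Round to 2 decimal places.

1.80

Call the three points A, B, C in the order given.
Side lengths²: AB² = 5, AC² = 13, BC² = 2.
Since AC² = 13 ≥ 5 + 2 = 7, the angle opposite AC is not acute, so the smallest enclosing circle has AC as diameter.
Centre = midpoint of AC = (4, -3.5), r² = 13/4 = 3.25.
r = √(3.25) ≈ 1.80.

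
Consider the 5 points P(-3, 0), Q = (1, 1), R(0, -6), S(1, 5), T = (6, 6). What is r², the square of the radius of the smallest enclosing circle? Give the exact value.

The minimum enclosing circle of a finite set is fixed by two of the points (as a diameter) or three (as a circumcircle).
The farthest pair is R–T with squared distance 180. The circle on this segment as diameter has centre (3, 0) and r² = 180/4 = 45.
Check P: distance² to centre = 36 ≤ 45, so it lies inside.
All remaining points lie in this disk, and no smaller disk contains both endpoints, so this is the minimum enclosing circle.

45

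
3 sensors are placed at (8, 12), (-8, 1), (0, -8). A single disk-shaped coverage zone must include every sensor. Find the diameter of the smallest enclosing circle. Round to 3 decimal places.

21.708

Call the three points A, B, C in the order given.
Side lengths²: AB² = 377, AC² = 464, BC² = 145.
Since AC² = 464 < 377 + 145 = 522, the triangle is acute, so the smallest enclosing circle is the circumcircle.
Circumcentre = (2.75, 2.5), r² = 117.8125.
Diameter = 2r = 2√(117.8125) ≈ 21.708.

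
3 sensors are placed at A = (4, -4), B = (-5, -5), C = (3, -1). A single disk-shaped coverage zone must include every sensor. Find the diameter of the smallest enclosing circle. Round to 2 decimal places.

Side lengths²: AB² = 82, AC² = 10, BC² = 80.
Since AB² = 82 < 80 + 10 = 90, the triangle is acute, so the smallest enclosing circle is the circumcircle.
Circumcentre = (-4/7, -27/7), r² = 1025/49.
Diameter = 2r = 2√(1025/49) ≈ 9.15.

9.15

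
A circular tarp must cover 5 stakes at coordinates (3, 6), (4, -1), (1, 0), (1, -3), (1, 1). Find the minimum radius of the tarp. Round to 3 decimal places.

By Welzl's lemma the MEC is supported by two points (diametrically opposite) or three points (on a circumcircle).
The farthest pair is (3, 6)–(1, -3) with squared distance 85. The circle on this segment as diameter has centre (2, 1.5) and r² = 85/4 = 21.25.
Check (4, -1): distance² to centre = 10.25 ≤ 21.25, so it lies inside.
All remaining points lie in this disk, and no smaller disk contains both endpoints, so this is the minimum enclosing circle.
r = √(21.25) ≈ 4.610.

4.610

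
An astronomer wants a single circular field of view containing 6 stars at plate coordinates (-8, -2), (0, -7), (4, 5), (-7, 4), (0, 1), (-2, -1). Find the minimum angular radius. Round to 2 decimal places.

A smallest enclosing disk is always determined by at most three of the input points on its boundary.
The minimum enclosing circle is determined by three boundary points: (-8, -2), (0, -7), (4, 5).
Their circumcentre is (-67/58, 3/58) with r² = 85885/1682.
The farthest remaining point (-7, 4) is at distance² 83681/1682 ≤ 85885/1682.
r = √(85885/1682) ≈ 7.15.

7.15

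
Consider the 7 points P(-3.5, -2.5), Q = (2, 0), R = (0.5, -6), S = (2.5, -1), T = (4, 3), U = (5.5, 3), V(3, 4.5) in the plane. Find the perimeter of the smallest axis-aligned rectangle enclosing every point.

Width = max x − min x = 5.5 − (-3.5) = 9.
Height = max y − min y = 4.5 − (-6) = 10.5.
Perimeter = 2(9 + 10.5) = 39.

39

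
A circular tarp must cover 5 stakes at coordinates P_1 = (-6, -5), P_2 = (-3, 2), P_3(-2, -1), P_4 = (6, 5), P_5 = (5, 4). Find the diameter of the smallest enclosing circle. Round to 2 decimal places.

The minimum enclosing circle of a finite set is fixed by two of the points (as a diameter) or three (as a circumcircle).
The farthest pair is P_1–P_4 with squared distance 244. The circle on this segment as diameter has centre (0, 0) and r² = 244/4 = 61.
Check P_2: distance² to centre = 13 ≤ 61, so it lies inside.
All remaining points lie in this disk, and no smaller disk contains both endpoints, so this is the minimum enclosing circle.
Diameter = 2r = 2√61 ≈ 15.62.

15.62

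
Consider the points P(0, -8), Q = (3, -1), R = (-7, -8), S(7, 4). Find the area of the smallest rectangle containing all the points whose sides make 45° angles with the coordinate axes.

91

In coordinates u = x + y, v = x − y the rectangle is axis-aligned; the map (x,y)→(u,v) scales areas by 2.
u-values: -8, 2, -15, 11; range = 11 − (-15) = 26.
v-values: 8, 4, 1, 3; range = 8 − 1 = 7.
Area = (26 × 7) / 2 = 91.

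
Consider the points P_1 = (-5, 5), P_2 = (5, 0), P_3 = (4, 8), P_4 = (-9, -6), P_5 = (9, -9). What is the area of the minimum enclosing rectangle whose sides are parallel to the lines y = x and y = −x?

In coordinates u = x + y, v = x − y the rectangle is axis-aligned; the map (x,y)→(u,v) scales areas by 2.
u-values: 0, 5, 12, -15, 0; range = 12 − (-15) = 27.
v-values: -10, 5, -4, -3, 18; range = 18 − (-10) = 28.
Area = (27 × 28) / 2 = 378.

378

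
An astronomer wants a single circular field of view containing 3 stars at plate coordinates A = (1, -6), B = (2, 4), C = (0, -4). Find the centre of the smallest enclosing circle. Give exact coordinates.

(1.5, -1)

Side lengths²: AB² = 101, AC² = 5, BC² = 68.
Since AB² = 101 ≥ 68 + 5 = 73, the angle opposite AB is not acute, so the smallest enclosing circle has AB as diameter.
Centre = midpoint of AB = (1.5, -1), r² = 101/4 = 25.25.
Centre = (1.5, -1).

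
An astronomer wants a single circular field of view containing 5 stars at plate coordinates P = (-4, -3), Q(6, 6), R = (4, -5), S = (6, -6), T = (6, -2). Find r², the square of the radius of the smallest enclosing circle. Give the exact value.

49.3225

A smallest enclosing disk is always determined by at most three of the input points on its boundary.
The minimum enclosing circle is determined by three boundary points: P, Q, S.
Their circumcentre is (2.35, 0) with r² = 49.3225.
The farthest remaining point R is at distance² 27.7225 ≤ 49.3225.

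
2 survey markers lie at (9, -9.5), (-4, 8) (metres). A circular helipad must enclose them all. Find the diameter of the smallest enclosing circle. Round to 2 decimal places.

21.80

The smallest circle enclosing two points has them as diameter endpoints.
Centre = midpoint = (2.5, -0.75); r² = |(9, -9.5)−(-4, 8)|²/4 = 475.25/4 = 118.8125.
Diameter = 2r = 2√(118.8125) ≈ 21.80.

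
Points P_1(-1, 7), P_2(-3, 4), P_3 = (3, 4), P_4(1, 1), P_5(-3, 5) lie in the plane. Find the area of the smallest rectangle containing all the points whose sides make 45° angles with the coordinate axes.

In coordinates u = x + y, v = x − y the rectangle is axis-aligned; the map (x,y)→(u,v) scales areas by 2.
u-values: 6, 1, 7, 2, 2; range = 7 − 1 = 6.
v-values: -8, -7, -1, 0, -8; range = 0 − (-8) = 8.
Area = (6 × 8) / 2 = 24.

24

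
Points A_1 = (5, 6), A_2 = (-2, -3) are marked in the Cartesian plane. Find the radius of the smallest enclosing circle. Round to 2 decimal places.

5.70

The smallest circle enclosing two points has them as diameter endpoints.
Centre = midpoint = (1.5, 1.5); r² = |A_1A_2|²/4 = 130/4 = 32.5.
r = √(32.5) ≈ 5.70.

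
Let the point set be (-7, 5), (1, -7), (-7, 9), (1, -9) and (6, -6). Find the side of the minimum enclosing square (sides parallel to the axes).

18

The bounding box has width 13 and height 18.
An axis-aligned square enclosing the set must have side ≥ max(width, height).
So the minimum side is max(13, 18) = 18.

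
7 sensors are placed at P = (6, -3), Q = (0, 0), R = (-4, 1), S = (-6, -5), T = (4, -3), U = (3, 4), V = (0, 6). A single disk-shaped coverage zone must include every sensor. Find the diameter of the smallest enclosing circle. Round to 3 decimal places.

13.740

By Welzl's lemma the MEC is supported by two points (diametrically opposite) or three points (on a circumcircle).
The minimum enclosing circle is determined by three boundary points: P, S, V.
Their circumcentre is (-0.525, -0.85) with r² = 47.198125.
The farthest remaining point U is at distance² 35.948125 ≤ 47.198125.
Diameter = 2r = 2√(47.198125) ≈ 13.740.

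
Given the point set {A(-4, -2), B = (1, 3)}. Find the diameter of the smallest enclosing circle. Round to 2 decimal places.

The smallest circle enclosing two points has them as diameter endpoints.
Centre = midpoint = (-1.5, 0.5); r² = |AB|²/4 = 50/4 = 12.5.
Diameter = 2r = 2√(12.5) ≈ 7.07.

7.07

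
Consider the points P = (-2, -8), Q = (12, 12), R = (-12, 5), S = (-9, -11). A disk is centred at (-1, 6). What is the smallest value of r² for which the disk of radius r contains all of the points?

The required radius is the distance from (-1, 6) to the farthest point.
Squared distances: 197, 205, 122, 353.
Maximum is 353, attained at S.

353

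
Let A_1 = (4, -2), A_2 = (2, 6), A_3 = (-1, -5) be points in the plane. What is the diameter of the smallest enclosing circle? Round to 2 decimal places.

11.40

Side lengths²: A_1A_2² = 68, A_1A_3² = 34, A_2A_3² = 130.
Since A_2A_3² = 130 ≥ 68 + 34 = 102, the angle opposite A_2A_3 is not acute, so the smallest enclosing circle has A_2A_3 as diameter.
Centre = midpoint of A_2A_3 = (0.5, 0.5), r² = 130/4 = 32.5.
Diameter = 2r = 2√(32.5) ≈ 11.40.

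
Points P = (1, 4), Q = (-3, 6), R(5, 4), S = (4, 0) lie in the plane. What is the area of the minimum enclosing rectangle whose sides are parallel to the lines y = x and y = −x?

39

In coordinates u = x + y, v = x − y the rectangle is axis-aligned; the map (x,y)→(u,v) scales areas by 2.
u-values: 5, 3, 9, 4; range = 9 − 3 = 6.
v-values: -3, -9, 1, 4; range = 4 − (-9) = 13.
Area = (6 × 13) / 2 = 39.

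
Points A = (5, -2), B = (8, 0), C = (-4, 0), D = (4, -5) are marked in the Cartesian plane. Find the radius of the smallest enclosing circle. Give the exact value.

6

The minimum enclosing circle of a finite set is fixed by two of the points (as a diameter) or three (as a circumcircle).
The farthest pair is B–C with squared distance 144. The circle on this segment as diameter has centre (2, 0) and r² = 144/4 = 36.
Check A: distance² to centre = 13 ≤ 36, so it lies inside.
All remaining points lie in this disk, and no smaller disk contains both endpoints, so this is the minimum enclosing circle.
r = √36 = 6.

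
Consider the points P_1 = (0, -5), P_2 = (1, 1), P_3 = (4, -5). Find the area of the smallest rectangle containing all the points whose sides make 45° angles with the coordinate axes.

31.5

In coordinates u = x + y, v = x − y the rectangle is axis-aligned; the map (x,y)→(u,v) scales areas by 2.
u-values: -5, 2, -1; range = 2 − (-5) = 7.
v-values: 5, 0, 9; range = 9 − 0 = 9.
Area = (7 × 9) / 2 = 31.5.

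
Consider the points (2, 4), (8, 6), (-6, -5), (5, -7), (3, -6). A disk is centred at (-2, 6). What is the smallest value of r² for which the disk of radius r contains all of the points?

218

The required radius is the distance from (-2, 6) to the farthest point.
Squared distances: 20, 100, 137, 218, 169.
Maximum is 218, attained at (5, -7).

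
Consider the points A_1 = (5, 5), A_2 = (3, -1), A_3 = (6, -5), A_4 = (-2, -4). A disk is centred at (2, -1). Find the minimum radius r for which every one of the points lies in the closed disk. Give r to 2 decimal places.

6.71

The required radius is the distance from (2, -1) to the farthest point.
Squared distances: 45, 1, 32, 25.
Maximum is 45, attained at A_1.
r = √45 ≈ 6.71.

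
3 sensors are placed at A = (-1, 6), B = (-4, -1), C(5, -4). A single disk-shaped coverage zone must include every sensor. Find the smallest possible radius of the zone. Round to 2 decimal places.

Side lengths²: AB² = 58, AC² = 136, BC² = 90.
Since AC² = 136 < 90 + 58 = 148, the triangle is acute, so the smallest enclosing circle is the circumcircle.
Circumcentre = (19/12, 0.75), r² = 2465/72.
r = √(2465/72) ≈ 5.85.

5.85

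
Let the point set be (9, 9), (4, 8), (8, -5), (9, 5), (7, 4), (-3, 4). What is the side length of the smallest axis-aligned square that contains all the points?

The bounding box has width 12 and height 14.
An axis-aligned square enclosing the set must have side ≥ max(width, height).
So the minimum side is max(12, 14) = 14.

14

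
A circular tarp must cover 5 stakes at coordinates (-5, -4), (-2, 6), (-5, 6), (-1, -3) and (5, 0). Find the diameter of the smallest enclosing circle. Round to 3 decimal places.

12.560

By Welzl's lemma the MEC is supported by two points (diametrically opposite) or three points (on a circumcircle).
The minimum enclosing circle is determined by three boundary points: (-5, -4), (-5, 6), (5, 0).
Their circumcentre is (-1.2, 1) with r² = 39.44.
The farthest remaining point (-2, 6) is at distance² 25.64 ≤ 39.44.
Diameter = 2r = 2√(39.44) ≈ 12.560.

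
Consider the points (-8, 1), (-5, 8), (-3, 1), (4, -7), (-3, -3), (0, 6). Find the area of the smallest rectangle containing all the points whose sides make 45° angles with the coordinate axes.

In coordinates u = x + y, v = x − y the rectangle is axis-aligned; the map (x,y)→(u,v) scales areas by 2.
u-values: -7, 3, -2, -3, -6, 6; range = 6 − (-7) = 13.
v-values: -9, -13, -4, 11, 0, -6; range = 11 − (-13) = 24.
Area = (13 × 24) / 2 = 156.

156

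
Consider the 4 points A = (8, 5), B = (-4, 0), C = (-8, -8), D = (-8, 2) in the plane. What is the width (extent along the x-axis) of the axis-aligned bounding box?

max x = 8, min x = -8, so width = 16.

16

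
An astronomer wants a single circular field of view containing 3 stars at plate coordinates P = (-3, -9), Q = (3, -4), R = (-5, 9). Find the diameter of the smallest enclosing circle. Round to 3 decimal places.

Side lengths²: PQ² = 61, PR² = 328, QR² = 233.
Since PR² = 328 ≥ 233 + 61 = 294, the angle opposite PR is not acute, so the smallest enclosing circle has PR as diameter.
Centre = midpoint of PR = (-4, 0), r² = 328/4 = 82.
Diameter = 2r = 2√82 ≈ 18.111.

18.111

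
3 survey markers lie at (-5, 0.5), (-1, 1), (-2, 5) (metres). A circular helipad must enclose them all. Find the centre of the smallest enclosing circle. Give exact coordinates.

Call the three points A, B, C in the order given.
Side lengths²: AB² = 16.25, AC² = 29.25, BC² = 17.
Since AC² = 29.25 < 17 + 16.25 = 33.25, the triangle is acute, so the smallest enclosing circle is the circumcircle.
Circumcentre = (-71/22, 113/44), r² = 14365/1936.
Centre = (-71/22, 113/44).

(-71/22, 113/44)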